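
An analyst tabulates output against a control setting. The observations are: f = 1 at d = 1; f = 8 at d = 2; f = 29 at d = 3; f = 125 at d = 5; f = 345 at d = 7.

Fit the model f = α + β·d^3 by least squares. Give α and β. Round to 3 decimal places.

α = 0.392, β = 1.004

Sums needed: Σ1 = 5, Σd^3 = 504, Σd^3·d^3 = 134068.
For Aᵀf: Σf = 508, Σd^3·f = 134808.
So AᵀA·[α, β]ᵀ = Aᵀf: [[5, 504]; [504, 134068]]·[α, β]ᵀ = [508, 134808]ᵀ.
Eliminating β: 134068·(row 1) − 504·(row 2) gives 416324·α = 134068·508 − 504·134808 = 163312, so α = 40828/104081.
Then β = (134808 − 504·(40828/104081))/134068 = 104502/104081.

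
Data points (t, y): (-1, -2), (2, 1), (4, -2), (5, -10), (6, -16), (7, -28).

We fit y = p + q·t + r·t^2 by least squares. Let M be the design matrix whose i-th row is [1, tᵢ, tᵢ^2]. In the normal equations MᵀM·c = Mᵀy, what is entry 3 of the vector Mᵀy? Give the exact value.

-2228

Entry 3 ↔ basis t^2, so (Mᵀy)_{3} = Σᵢ (t^2)·yᵢ = (1)·(-2) + (4)·(1) + (16)·(-2) + (25)·(-10) + (36)·(-16) + (49)·(-28) = -2228.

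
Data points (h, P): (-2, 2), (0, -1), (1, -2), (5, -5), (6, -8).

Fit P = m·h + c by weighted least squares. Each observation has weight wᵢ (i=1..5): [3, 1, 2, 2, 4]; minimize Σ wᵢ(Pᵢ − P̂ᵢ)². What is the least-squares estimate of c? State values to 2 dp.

c = -0.49

Forming XᵀWX = [[208, 30]; [30, 12]] and XᵀWP = [-258, -41]ᵀ gives XᵀWX·[m, c]ᵀ = XᵀWP.
det = 208·12 − 30² = 1596.
m = ((-258)·12 − 30·(-41))/1596 = -311/266; c = (208·(-41) − 30·(-258))/1596 = -197/399.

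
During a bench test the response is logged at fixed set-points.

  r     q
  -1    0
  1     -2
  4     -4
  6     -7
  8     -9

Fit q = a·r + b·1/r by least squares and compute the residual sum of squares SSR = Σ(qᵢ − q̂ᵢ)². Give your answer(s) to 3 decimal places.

SSR = 2.291

MᵀM·[a, b]ᵀ = Mᵀq reads: 118·a + 5·b = -132;  5·a + (1213/576)·b = -127/24.
(Σr·r = 118, Σr·1/r = 5, Σ1/r·1/r = 1213/576, Σr·q = -132, Σ1/r·q = -127/24.)
Determinant 118·(1213/576) − 5² = 64367/288.
a = ((-132)·(1213/576) − 5·(-127/24))/(64367/288) = -72438/64367; b = (118·(-127/24) − 5·(-132))/(64367/288) = 10248/64367.
Residuals: -62190/64367, -66544/64367, 29722/64367, -17649/64367, -1080/64367; SSR = 147463/64367.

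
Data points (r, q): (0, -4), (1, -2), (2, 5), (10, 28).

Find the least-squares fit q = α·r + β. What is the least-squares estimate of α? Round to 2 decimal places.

α = 3.19

Normal-equation sums: Σr·r = 105, Σr = 13, Σ1 = 4.
For Aᵀq: Σr·q = 288, Σq = 27.
So AᵀA·[α, β]ᵀ = Aᵀq: [[105, 13]; [13, 4]]·[α, β]ᵀ = [288, 27]ᵀ.
Δ = 105·4 − 13² = 251.
α = (288·4 − 13·27)/251 = 801/251; β = (105·27 − 13·288)/251 = -909/251.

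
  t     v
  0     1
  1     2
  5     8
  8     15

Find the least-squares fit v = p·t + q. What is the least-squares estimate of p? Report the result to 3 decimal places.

p = 1.732

AᵀA·[p, q]ᵀ = Aᵀv reads: 90·p + 14·q = 162;  14·p + 4·q = 26.
(Σt·t = 90, Σt = 14, Σ1 = 4, Σt·v = 162, Σv = 26.)
det = 90·4 − 14² = 164.
p = (162·4 − 14·26)/164 = 71/41; q = (90·26 − 14·162)/164 = 18/41.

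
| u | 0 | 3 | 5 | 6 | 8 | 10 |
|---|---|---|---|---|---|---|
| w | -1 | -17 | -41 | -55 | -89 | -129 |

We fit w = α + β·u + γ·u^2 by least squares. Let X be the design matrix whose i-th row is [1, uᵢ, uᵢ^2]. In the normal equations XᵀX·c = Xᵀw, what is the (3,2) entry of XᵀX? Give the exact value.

Row 3 ↔ basis u^2, column 2 ↔ basis u, so (XᵀX)_{3,2} = Σᵢ (u^2)·(u) = (0)·(0) + (9)·(3) + (25)·(5) + (36)·(6) + (64)·(8) + (100)·(10) = 1880.

1880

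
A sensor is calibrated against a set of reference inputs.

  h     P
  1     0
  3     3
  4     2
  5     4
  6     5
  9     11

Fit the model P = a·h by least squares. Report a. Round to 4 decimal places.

Compute the Gram sums: Σh·h = 168.
Right-hand side: Σh·P = 166.
a = 166/168 = 0.988095.

a = 0.9881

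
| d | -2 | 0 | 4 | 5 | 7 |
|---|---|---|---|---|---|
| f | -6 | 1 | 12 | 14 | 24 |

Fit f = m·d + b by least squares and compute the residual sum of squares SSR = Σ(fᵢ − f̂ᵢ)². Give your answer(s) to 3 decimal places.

SSR = 8.146

Compute the Gram sums: Σd·d = 94, Σd = 14, Σ1 = 5.
And Σd·f = 298, Σf = 45.
Determinant 94·5 − 14² = 274.
m = (298·5 − 14·45)/274 = 430/137; b = (94·45 − 14·298)/274 = 29/137.
Residuals: 9/137, 108/137, -105/137, -261/137, 249/137; SSR = 1116/137.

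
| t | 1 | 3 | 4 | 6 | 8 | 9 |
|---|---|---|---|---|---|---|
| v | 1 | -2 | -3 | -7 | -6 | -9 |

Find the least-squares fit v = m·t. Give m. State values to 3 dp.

Entries of XᵀX: Σt·t = 207.
Right-hand side: Σt·v = -188.
Normal equations: [[207]]·[m]ᵀ = [-188]ᵀ.
Hence m = -188 / 207 ≈ -0.908213.

m = -0.908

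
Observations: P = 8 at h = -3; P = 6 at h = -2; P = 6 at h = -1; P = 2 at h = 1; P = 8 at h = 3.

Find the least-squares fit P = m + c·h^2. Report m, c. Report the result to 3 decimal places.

Sums needed: Σ1 = 5, Σh^2 = 24, Σh^2·h^2 = 180.
And ΣP = 30, Σh^2·P = 176.
Normal equations: [[5, 24]; [24, 180]]·[m, c]ᵀ = [30, 176]ᵀ.
Determinant 5·180 − 24² = 324.
m = (30·180 − 24·176)/324 = 98/27; c = (5·176 − 24·30)/324 = 40/81.

m = 3.630, c = 0.494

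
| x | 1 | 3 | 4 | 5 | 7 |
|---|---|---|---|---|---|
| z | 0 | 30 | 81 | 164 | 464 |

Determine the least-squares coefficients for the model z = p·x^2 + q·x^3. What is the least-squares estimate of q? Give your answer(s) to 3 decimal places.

q = 1.480

Setting ∂/∂p … = 0 gives: 3364·p + 21200·q = 28402;  21200·p + 138100·q = 185646.
(Σx^2·x^2 = 3364, Σx^2·x^3 = 21200, Σx^3·x^3 = 138100, Σx^2·z = 28402, Σx^3·z = 185646.)
Determinant 3364·138100 − 21200² = 15128400.
p = (28402·138100 − 21200·185646)/15128400 = -66895/75642; q = (3364·185646 − 21200·28402)/15128400 = 2798843/1891050.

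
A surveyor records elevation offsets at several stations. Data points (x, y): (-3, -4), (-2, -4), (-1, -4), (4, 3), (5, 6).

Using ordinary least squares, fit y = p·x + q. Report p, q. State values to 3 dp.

Forming MᵀM = [[55, 3]; [3, 5]] and Mᵀy = [66, -3]ᵀ gives MᵀM·[p, q]ᵀ = Mᵀy.
Determinant 55·5 − 3² = 266.
p = (66·5 − 3·(-3))/266 = 339/266; q = (55·(-3) − 3·66)/266 = -363/266.

p = 1.274, q = -1.365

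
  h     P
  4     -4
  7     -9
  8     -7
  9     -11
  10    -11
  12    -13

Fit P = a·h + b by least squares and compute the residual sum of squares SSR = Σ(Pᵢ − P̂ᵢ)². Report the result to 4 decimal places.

The normal equations are: 454·a + 50·b = -500;  50·a + 6·b = -55.
Determinant 454·6 − 50² = 224.
a = ((-500)·6 − 50·(-55))/224 = -125/112; b = (454·(-55) − 50·(-500))/224 = 15/112.
Residuals: 37/112, -37/28, 201/112, -61/56, 3/112, 29/112; SSR = 709/112.

SSR = 6.3304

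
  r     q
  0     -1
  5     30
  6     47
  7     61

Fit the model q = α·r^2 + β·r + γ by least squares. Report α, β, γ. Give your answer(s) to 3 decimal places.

α = 1.273, β = 0.064, γ = -1.052

Forming AᵀA = [[4322, 684, 110]; [684, 110, 18]; [110, 18, 4]] and Aᵀq = [5431, 859, 137]ᵀ gives AᵀA·[α, β, γ]ᵀ = Aᵀq.
Inverting the 3×3 Gram matrix, [α, β, γ]ᵀ = [219/172, 11/172, -181/172]ᵀ.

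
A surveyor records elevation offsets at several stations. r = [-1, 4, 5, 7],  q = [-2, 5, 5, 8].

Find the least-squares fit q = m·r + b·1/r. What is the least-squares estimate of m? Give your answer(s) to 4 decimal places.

m = 1.0917

Entries of AᵀA: Σr·r = 91, Σr·1/r = 4, Σ1/r·1/r = 22009/19600.
Right-hand side: Σr·q = 103, Σ1/r·q = 151/28.
Determinant 91·(22009/19600) − 4² = 241317/2800.
m = (103·(22009/19600) − 4·(151/28))/(241317/2800) = 204903/187691; b = (91·(151/28) − 4·103)/(241317/2800) = 24500/26813.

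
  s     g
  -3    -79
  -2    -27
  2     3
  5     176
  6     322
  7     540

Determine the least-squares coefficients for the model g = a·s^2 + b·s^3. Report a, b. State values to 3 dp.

a = -2.904, b = 1.985

The normal system MᵀM·[a, b]ᵀ = Mᵀg is [[4435, 27465]; [27465, 180787]]·[a, b]ᵀ = [41645, 279145]ᵀ.
Δ = 4435·180787 − 27465² = 47464120.
a = (41645·180787 − 27465·279145)/47464120 = -13784281/4746412; b = (4435·279145 − 27465·41645)/47464120 = 9422815/4746412.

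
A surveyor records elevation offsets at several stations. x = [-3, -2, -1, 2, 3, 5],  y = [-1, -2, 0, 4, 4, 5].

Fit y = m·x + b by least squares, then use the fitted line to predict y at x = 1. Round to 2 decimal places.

ŷ = 1.97

The normal equations are: 52·m + 4·b = 52;  4·m + 6·b = 10.
(Σx·x = 52, Σx = 4, Σ1 = 6, Σx·y = 52, Σy = 10.)
Determinant 52·6 − 4² = 296.
m = (52·6 − 4·10)/296 = 34/37; b = (52·10 − 4·52)/296 = 39/37.
At x = 1: ŷ = (34/37)·(1) + (39/37)·(1) = 73/37.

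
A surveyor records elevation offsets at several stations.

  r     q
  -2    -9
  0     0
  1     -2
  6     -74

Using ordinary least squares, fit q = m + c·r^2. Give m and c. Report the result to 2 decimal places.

Setting ∂/∂m … = 0 gives: 4·m + 41·c = -85;  41·m + 1313·c = -2702.
(Σ1 = 4, Σr^2 = 41, Σr^2·r^2 = 1313, Σq = -85, Σr^2·q = -2702.)
Determinant 4·1313 − 41² = 3571.
m = ((-85)·1313 − 41·(-2702))/3571 = -823/3571; c = (4·(-2702) − 41·(-85))/3571 = -7323/3571.

m = -0.23, c = -2.05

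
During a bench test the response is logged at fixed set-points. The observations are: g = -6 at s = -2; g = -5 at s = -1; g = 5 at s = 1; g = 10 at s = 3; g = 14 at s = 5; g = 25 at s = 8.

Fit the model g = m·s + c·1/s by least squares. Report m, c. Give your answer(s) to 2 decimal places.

The normal system AᵀA·[m, c]ᵀ = Aᵀg is [[104, 6]; [6, 34801/14400]]·[m, c]ᵀ = [322, 2671/120]ᵀ.
Eliminating c: (34801/14400)·(row 1) − 6·(row 2) gives (387613/1800)·m = (34801/14400)·322 − 6·(2671/120) = 4641401/7200, so m = 4641401/1550452.
Then c = ((2671/120) − 6·(4641401/1550452))/(34801/14400) = 689160/387613.

m = 2.99, c = 1.78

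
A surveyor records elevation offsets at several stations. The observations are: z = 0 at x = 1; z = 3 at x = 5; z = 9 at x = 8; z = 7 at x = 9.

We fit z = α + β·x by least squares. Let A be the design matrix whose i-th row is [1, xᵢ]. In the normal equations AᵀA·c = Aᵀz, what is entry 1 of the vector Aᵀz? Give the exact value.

19

Entry 1 ↔ basis 1, so (Aᵀz)_{1} = Σᵢ zᵢ = (1)·(0) + (1)·(3) + (1)·(9) + (1)·(7) = 19.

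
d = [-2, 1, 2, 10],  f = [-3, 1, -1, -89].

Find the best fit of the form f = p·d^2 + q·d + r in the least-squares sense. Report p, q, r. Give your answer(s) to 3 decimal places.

The normal equations are: 10033·p + 1001·q + 109·r = -8915;  1001·p + 109·q + 11·r = -885;  109·p + 11·q + 4·r = -92.
Inverting the 3×3 Gram matrix, [p, q, r]ᵀ = [-512/537, 416/895, 4573/2685]ᵀ.

p = -0.953, q = 0.465, r = 1.703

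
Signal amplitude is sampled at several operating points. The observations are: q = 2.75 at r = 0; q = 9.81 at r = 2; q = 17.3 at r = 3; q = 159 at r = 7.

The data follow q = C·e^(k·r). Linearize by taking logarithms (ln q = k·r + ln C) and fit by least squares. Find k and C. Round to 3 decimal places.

Linearized form: ln q = k·r + ln C. From the 4 transformed points,
AᵀA = [[62.0000, 12.0000]; [12.0000, 4]], rhs = [48.6013, 11.2146]ᵀ  (here Σr = 12.0000, Σ(r)² = 62.0000, Σln q = 11.2146, Σr·ln q = 48.6013).
Δ = 62.0000·4 − (12.0000)² = 104.0000; k = (48.6013·4 − 12.0000·11.2146)/104.0000 = 0.57529, ln C = (62.0000·11.2146 − 12.0000·48.6013)/104.0000 = 1.07780, so C = exp(1.07780) = 2.93820.

k = 0.575, C = 2.938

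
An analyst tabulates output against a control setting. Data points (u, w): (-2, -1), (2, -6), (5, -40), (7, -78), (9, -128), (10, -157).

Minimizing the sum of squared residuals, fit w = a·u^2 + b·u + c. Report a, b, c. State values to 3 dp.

a = -1.480, b = -1.156, c = 2.529

The normal system XᵀX·[a, b, c]ᵀ = Xᵀw is [[19619, 2197, 263]; [2197, 263, 31]; [263, 31, 6]]·[a, b, c]ᵀ = [-30918, -3478, -410]ᵀ.
Row-reducing yields a = -287531/194226, b = -224477/194226, c = 81855/32371.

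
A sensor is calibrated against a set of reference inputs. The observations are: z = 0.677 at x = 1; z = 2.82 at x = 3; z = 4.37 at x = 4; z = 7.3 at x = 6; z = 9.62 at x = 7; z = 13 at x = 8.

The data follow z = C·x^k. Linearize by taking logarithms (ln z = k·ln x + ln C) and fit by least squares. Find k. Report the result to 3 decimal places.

k = 1.390

With ln zᵢ as the transformed response and ln xᵢ as the regressor:
Σln x = 8.3020, Σ(ln x)² = 14.4498, Σln z = 8.9381, Σln x·ln z = 16.4841.
Equations: 14.4498·k + 8.3020·ln C = 16.4841;  8.3020·k + 6·ln C = 8.9381.
Slope k = (n·Σln x·ln z − Σln x·Σln z)/(n·Σ(ln x)² − (Σln x)²) = (6·16.4841 − 8.3020·8.9381)/17.7753 = 1.38960; ln C = (Σln z − k·Σln x)/n = -0.43306.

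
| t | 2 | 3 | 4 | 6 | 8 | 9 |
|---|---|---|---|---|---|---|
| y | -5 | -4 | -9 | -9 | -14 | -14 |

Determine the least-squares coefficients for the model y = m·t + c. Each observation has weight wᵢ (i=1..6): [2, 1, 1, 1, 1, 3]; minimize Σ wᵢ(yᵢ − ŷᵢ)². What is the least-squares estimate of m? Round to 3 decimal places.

m = -1.371

Setting ∂/∂m … = 0 gives: 376·m + 52·c = -612;  52·m + 9·c = -88.
(Σwᵢ·t·t = 376, Σwᵢ·t = 52, Σwᵢ·1 = 9, Σwᵢ·t·y = -612, Σwᵢ·y = -88.)
Eliminating c: 9·(row 1) − 52·(row 2) gives 680·m = 9·(-612) − 52·(-88) = -932, so m = -233/170.
Then c = ((-88) − 52·(-233/170))/9 = -158/85.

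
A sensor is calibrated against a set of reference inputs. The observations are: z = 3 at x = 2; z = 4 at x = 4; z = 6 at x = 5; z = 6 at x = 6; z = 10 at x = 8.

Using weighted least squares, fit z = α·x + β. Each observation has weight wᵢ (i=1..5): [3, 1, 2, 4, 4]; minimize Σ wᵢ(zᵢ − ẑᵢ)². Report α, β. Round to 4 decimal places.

α = 1.1441, β = 0.1463

With design matrix M, MᵀWM = [[478, 76]; [76, 14]] and MᵀWz = [558, 89]ᵀ.
det = 478·14 − 76² = 916.
α = (558·14 − 76·89)/916 = 262/229; β = (478·89 − 76·558)/916 = 67/458.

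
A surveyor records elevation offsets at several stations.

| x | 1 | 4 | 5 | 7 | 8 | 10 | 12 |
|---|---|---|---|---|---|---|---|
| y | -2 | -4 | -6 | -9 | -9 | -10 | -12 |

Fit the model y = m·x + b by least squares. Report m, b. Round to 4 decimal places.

m = -0.9332, b = -1.1627

The normal system MᵀM·[m, b]ᵀ = Mᵀy is [[399, 47]; [47, 7]]·[m, b]ᵀ = [-427, -52]ᵀ.
Eliminating b: 7·(row 1) − 47·(row 2) gives 584·m = 7·(-427) − 47·(-52) = -545, so m = -545/584.
Then b = ((-52) − 47·(-545/584))/7 = -679/584.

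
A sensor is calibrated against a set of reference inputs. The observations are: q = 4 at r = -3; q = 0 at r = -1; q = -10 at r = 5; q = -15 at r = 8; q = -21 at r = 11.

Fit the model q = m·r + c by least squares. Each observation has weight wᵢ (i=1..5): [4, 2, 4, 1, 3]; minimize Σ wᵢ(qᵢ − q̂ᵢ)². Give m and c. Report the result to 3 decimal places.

m = -1.765, c = -1.362

Normal-equation sums: Σwᵢ·r·r = 565, Σwᵢ·r = 47, Σwᵢ·1 = 14.
Right-hand side: Σwᵢ·r·q = -1061, Σwᵢ·q = -102.
MᵀWM·[m, c]ᵀ = MᵀWq becomes [[565, 47]; [47, 14]]·[m, c]ᵀ = [-1061, -102]ᵀ.
det = 565·14 − 47² = 5701.
m = ((-1061)·14 − 47·(-102))/5701 = -10060/5701; c = (565·(-102) − 47·(-1061))/5701 = -7763/5701.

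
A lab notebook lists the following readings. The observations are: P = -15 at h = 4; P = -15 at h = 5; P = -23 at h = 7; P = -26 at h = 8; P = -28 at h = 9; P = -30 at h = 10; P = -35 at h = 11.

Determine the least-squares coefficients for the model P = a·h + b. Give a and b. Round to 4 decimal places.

a = -2.8949, b = -2.2391

Sums needed: Σh·h = 456, Σh = 54, Σ1 = 7.
Right-hand side: Σh·P = -1441, ΣP = -172.
Eliminating b: 7·(row 1) − 54·(row 2) gives 276·a = 7·(-1441) − 54·(-172) = -799, so a = -799/276.
Then b = ((-172) − 54·(-799/276))/7 = -103/46.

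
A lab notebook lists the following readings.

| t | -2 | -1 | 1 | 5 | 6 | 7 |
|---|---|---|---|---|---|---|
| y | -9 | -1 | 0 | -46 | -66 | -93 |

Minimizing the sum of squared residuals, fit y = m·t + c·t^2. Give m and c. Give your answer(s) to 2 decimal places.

m = 0.63, c = -1.97

From the data, Σt·t = 116, Σt·t^2 = 676, Σt^2·t^2 = 4340.
Right-hand side: Σt·y = -1258, Σt^2·y = -8120.
det = 116·4340 − 676² = 46464.
m = ((-1258)·4340 − 676·(-8120))/46464 = 1225/1936; c = (116·(-8120) − 676·(-1258))/46464 = -3813/1936.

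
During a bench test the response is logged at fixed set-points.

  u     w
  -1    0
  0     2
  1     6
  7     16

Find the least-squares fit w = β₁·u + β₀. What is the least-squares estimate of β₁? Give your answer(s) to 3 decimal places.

From the data, Σu·u = 51, Σu = 7, Σ1 = 4.
Moment sums: Σu·w = 118, Σw = 24.
Eliminating β₀: 4·(row 1) − 7·(row 2) gives 155·β₁ = 4·118 − 7·24 = 304, so β₁ = 304/155.
Then β₀ = (24 − 7·(304/155))/4 = 398/155.

β₁ = 1.961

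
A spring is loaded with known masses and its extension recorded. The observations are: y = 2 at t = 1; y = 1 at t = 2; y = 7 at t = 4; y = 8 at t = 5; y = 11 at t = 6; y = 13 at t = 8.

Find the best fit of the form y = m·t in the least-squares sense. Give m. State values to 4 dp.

m = 1.6575

The normal system XᵀX·[m]ᵀ = Xᵀy is [[146]]·[m]ᵀ = [242]ᵀ.
Hence m = 242 / 146 ≈ 1.65753.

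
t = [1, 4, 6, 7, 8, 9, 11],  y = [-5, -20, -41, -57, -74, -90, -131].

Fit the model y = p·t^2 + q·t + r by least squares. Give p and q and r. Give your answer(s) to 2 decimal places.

The normal system XᵀX·[p, q, r]ᵀ = Xᵀy is [[29252, 3196, 368]; [3196, 368, 46]; [368, 46, 7]]·[p, q, r]ᵀ = [-32471, -3573, -418]ᵀ.
Inverting the 3×3 Gram matrix, [p, q, r]ᵀ = [-20669/20172, -2246/5043, -4910/1681]ᵀ.

p = -1.02, q = -0.45, r = -2.92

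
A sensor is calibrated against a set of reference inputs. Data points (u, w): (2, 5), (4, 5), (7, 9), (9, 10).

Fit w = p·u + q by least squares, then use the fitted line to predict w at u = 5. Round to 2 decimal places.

Compute the Gram sums: Σu·u = 150, Σu = 22, Σ1 = 4.
For Aᵀw: Σu·w = 183, Σw = 29.
So AᵀA·[p, q]ᵀ = Aᵀw: [[150, 22]; [22, 4]]·[p, q]ᵀ = [183, 29]ᵀ.
Δ = 150·4 − 22² = 116.
p = (183·4 − 22·29)/116 = 47/58; q = (150·29 − 22·183)/116 = 81/29.
At u = 5: ŵ = (47/58)·(5) + (81/29)·(1) = 397/58.

ŵ = 6.84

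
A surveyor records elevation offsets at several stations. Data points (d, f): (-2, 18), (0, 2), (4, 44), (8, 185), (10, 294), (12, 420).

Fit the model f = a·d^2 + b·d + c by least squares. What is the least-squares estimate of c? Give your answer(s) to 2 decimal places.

Normal-equation sums: Σd^2·d^2 = 35104, Σd^2·d = 3296, Σd^2 = 328, Σd·d = 328, Σd = 32, Σ1 = 6.
Moment sums: Σd^2·f = 102496, Σd·f = 9600, Σf = 963.
Row-reducing yields a = 88037/29040, b = -2075/1452, c = 527/220.

c = 2.40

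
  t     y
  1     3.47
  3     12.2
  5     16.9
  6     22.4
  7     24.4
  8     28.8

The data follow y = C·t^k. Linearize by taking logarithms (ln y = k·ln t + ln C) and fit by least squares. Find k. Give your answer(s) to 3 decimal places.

k = 0.999

Linearized form: ln y = k·ln t + ln C. From the 6 transformed points,
Σln t = 8.5252, Σ(ln t)² = 15.1183, Σln y = 16.2369, Σln t·ln y = 26.0733.
Equations: 15.1183·k + 8.5252·ln C = 26.0733;  8.5252·k + 6·ln C = 16.2369.
Solving (det = 18.0313): k = 0.99921, ln C = 1.28641.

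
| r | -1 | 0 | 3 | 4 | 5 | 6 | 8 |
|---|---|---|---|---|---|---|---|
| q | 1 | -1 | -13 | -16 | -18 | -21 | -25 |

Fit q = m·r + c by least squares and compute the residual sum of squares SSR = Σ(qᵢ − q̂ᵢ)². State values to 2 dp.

Normal-equation sums: Σr·r = 151, Σr = 25, Σ1 = 7.
Moment sums: Σr·q = -520, Σq = -93.
Normal equations: [[151, 25]; [25, 7]]·[m, c]ᵀ = [-520, -93]ᵀ.
det = 151·7 − 25² = 432.
m = ((-520)·7 − 25·(-93))/432 = -1315/432; c = (151·(-93) − 25·(-520))/432 = -1043/432.
Residuals: 10/27, 611/432, -157/108, -203/144, -79/216, -139/432, 763/432; SSR = 4145/432.

SSR = 9.59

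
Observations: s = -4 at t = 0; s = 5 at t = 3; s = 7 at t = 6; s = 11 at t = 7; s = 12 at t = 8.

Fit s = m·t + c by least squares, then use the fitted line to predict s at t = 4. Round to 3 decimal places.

ŝ = 4.682

From the data, Σt·t = 158, Σt = 24, Σ1 = 5.
And Σt·s = 230, Σs = 31.
So AᵀA·[m, c]ᵀ = Aᵀs: [[158, 24]; [24, 5]]·[m, c]ᵀ = [230, 31]ᵀ.
Δ = 158·5 − 24² = 214.
m = (230·5 − 24·31)/214 = 203/107; c = (158·31 − 24·230)/214 = -311/107.
At t = 4: ŝ = (203/107)·(4) + (-311/107)·(1) = 501/107.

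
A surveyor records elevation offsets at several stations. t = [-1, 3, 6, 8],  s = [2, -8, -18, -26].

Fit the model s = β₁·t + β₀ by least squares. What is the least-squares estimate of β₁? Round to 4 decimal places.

Setting ∂/∂β₁ … = 0 gives: 110·β₁ + 16·β₀ = -342;  16·β₁ + 4·β₀ = -50.
(Σt·t = 110, Σt = 16, Σ1 = 4, Σt·s = -342, Σs = -50.)
Δ = 110·4 − 16² = 184.
β₁ = ((-342)·4 − 16·(-50))/184 = -71/23; β₀ = (110·(-50) − 16·(-342))/184 = -7/46.

β₁ = -3.0870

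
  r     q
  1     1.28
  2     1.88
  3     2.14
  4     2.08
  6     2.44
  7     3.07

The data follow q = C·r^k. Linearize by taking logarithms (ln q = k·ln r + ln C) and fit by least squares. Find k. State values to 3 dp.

k = 0.385

With ln qᵢ as the transformed response and ln rᵢ as the regressor:
Σln r = 6.9157, Σ(ln r)² = 10.6062, Σln q = 4.3850, Σln r·ln q = 6.0696.
Equations: 10.6062·k + 6.9157·ln C = 6.0696;  6.9157·k + 6·ln C = 4.3850.
Solving (det = 15.8099): k = 0.38535, ln C = 0.28667.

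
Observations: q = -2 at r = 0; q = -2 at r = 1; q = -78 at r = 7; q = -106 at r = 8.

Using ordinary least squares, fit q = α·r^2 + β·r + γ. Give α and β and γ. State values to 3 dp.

Normal-equation sums: Σr^2·r^2 = 6498, Σr^2·r = 856, Σr^2 = 114, Σr·r = 114, Σr = 16, Σ1 = 4.
And Σr^2·q = -10608, Σr·q = -1396, Σq = -188.
Solving the 3×3 system (Gaussian elimination) gives α = -2, β = 78/25, γ = -62/25.

α = -2.000, β = 3.120, γ = -2.480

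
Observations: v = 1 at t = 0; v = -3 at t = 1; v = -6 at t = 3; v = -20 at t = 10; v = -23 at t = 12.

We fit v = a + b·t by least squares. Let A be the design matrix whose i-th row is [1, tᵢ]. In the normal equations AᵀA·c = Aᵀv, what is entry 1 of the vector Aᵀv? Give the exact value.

-51

Entry 1 ↔ basis 1, so (Aᵀv)_{1} = Σᵢ vᵢ = (1)·(1) + (1)·(-3) + (1)·(-6) + (1)·(-20) + (1)·(-23) = -51.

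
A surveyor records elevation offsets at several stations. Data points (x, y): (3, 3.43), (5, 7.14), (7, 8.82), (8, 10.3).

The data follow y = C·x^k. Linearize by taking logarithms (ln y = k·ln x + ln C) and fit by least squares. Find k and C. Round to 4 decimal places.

k = 1.0979, C = 1.0819

With ln yᵢ as the transformed response and ln xᵢ as the regressor:
Over the data: Σln x = 6.7334, Σ(ln x)² = 11.9079, Σln y = 7.7074, Σln x·ln y = 13.6036.
Normal system: [[11.9079, 6.7334]; [6.7334, 4]]·[k, ln C]ᵀ = [13.6036, 7.7074]ᵀ.
Δ = 11.9079·4 − (6.7334)² = 2.2928; k = (13.6036·4 − 6.7334·7.7074)/2.2928 = 1.09790, ln C = (11.9079·7.7074 − 6.7334·13.6036)/2.2928 = 0.07871, so C = exp(0.07871) = 1.08189.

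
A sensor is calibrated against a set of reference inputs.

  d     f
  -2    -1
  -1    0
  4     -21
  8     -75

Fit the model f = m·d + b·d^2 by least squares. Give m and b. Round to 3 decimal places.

m = -1.309, b = -1.007

With design matrix X, XᵀX = [[85, 567]; [567, 4369]] and Xᵀf = [-682, -5140]ᵀ.
Δ = 85·4369 − 567² = 49876.
m = ((-682)·4369 − 567·(-5140))/49876 = -32639/24938; b = (85·(-5140) − 567·(-682))/49876 = -25103/24938.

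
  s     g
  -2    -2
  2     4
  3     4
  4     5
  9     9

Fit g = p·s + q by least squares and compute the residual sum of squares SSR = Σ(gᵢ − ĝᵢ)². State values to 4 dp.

SSR = 2.7484

Entries of AᵀA: Σs·s = 114, Σs = 16, Σ1 = 5.
Moment sums: Σs·g = 125, Σg = 20.
So AᵀA·[p, q]ᵀ = Aᵀg: [[114, 16]; [16, 5]]·[p, q]ᵀ = [125, 20]ᵀ.
Eliminating q: 5·(row 1) − 16·(row 2) gives 314·p = 5·125 − 16·20 = 305, so p = 305/314.
Then q = (20 − 16·(305/314))/5 = 140/157.
Residuals: -149/157, 183/157, 61/314, 35/157, -199/314; SSR = 863/314.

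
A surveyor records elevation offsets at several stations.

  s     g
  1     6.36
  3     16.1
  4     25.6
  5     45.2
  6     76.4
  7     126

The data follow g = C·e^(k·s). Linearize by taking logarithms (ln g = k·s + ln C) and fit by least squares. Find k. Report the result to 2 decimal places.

Let Y = ln g. Fitting Y = k·s + ln C by least squares:
Σs = 26.0000, Σ(s)² = 136.0000, Σln g = 20.8548, Σs·ln g = 102.0822.
Normal system: [[136.0000, 26.0000]; [26.0000, 6]]·[k, ln C]ᵀ = [102.0822, 20.8548]ᵀ.
Solving (det = 140.0000): k = 0.50192, ln C = 1.30083.

k = 0.50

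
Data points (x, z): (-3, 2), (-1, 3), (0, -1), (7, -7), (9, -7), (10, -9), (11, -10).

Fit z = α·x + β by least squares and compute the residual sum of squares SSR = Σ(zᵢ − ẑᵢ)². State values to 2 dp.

SSR = 7.54

With design matrix M, MᵀM = [[361, 33]; [33, 7]] and Mᵀz = [-321, -29]ᵀ.
Δ = 361·7 − 33² = 1438.
α = ((-321)·7 − 33·(-29))/1438 = -645/719; β = (361·(-29) − 33·(-321))/1438 = 62/719.
Residuals: -559/719, 1450/719, -781/719, -580/719, 710/719, -83/719, -157/719; SSR = 5420/719.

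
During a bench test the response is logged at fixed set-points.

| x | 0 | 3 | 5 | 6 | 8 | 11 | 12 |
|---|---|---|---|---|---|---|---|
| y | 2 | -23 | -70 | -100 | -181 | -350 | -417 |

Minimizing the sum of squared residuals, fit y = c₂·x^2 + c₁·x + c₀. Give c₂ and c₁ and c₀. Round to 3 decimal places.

Entries of AᵀA: Σx^2·x^2 = 41475, Σx^2·x = 3939, Σx^2 = 399, Σx·x = 399, Σx = 45, Σ1 = 7.
And Σx^2·y = -119539, Σx·y = -11321, Σy = -1139.
Inverting the 3×3 Gram matrix, [c₂, c₁, c₀]ᵀ = [-32260/10843, 3772/4647, 17929/10843]ᵀ.

c₂ = -2.975, c₁ = 0.812, c₀ = 1.654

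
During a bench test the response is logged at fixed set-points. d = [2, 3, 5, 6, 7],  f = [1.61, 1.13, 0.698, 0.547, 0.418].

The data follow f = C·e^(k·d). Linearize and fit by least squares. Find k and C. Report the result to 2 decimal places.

With ln fᵢ as the transformed response and dᵢ as the regressor:
Σd = 23.0000, Σ(d)² = 123.0000, Σln f = -1.2367, Σd·ln f = -10.2043.
Equations: 123.0000·k + 23.0000·ln C = -10.2043;  23.0000·k + 5·ln C = -1.2367.
Slope k = (n·Σd·ln f − Σd·Σln f)/(n·Σ(d)² − (Σd)²) = (5·-10.2043 − 23.0000·-1.2367)/86.0000 = -0.26254; ln C = (Σln f − k·Σd)/n = 0.96034, so C = exp(0.96034) = 2.61259.

k = -0.26, C = 2.61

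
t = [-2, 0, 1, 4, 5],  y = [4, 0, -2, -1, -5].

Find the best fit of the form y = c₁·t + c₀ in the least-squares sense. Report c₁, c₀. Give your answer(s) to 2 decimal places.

c₁ = -0.98, c₀ = 0.77

The normal equations are: 46·c₁ + 8·c₀ = -39;  8·c₁ + 5·c₀ = -4.
det = 46·5 − 8² = 166.
c₁ = ((-39)·5 − 8·(-4))/166 = -163/166; c₀ = (46·(-4) − 8·(-39))/166 = 64/83.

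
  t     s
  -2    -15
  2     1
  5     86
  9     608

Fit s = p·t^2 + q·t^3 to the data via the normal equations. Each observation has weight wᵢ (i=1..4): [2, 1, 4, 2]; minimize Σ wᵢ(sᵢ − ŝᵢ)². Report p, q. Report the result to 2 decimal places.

Sums needed: Σwᵢ·t^2·t^2 = 15670, Σwᵢ·t^2·t^3 = 130566, Σwᵢ·t^3·t^3 = 1125574.
Right-hand side: Σwᵢ·t^2·s = 106980, Σwᵢ·t^3·s = 929712.
So AᵀWA·[p, q]ᵀ = AᵀWs: [[15670, 130566]; [130566, 1125574]]·[p, q]ᵀ = [106980, 929712]ᵀ.
Determinant 15670·1125574 − 130566² = 590264224.
p = (106980·1125574 − 130566·929712)/590264224 = -121858809/73783028; q = (15670·929712 − 130566·106980)/590264224 = 75079545/73783028.

p = -1.65, q = 1.02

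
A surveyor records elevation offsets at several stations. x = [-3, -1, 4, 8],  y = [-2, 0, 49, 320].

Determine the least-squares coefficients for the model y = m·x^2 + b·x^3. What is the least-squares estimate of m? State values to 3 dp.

Setting ∂/∂m … = 0 gives: 4434·m + 33548·b = 21246;  33548·m + 266970·b = 167030.
Δ = 4434·266970 − 33548² = 58276676.
m = (21246·266970 − 33548·167030)/58276676 = 17130545/14569169; b = (4434·167030 − 33548·21246)/58276676 = 6962553/14569169.

m = 1.176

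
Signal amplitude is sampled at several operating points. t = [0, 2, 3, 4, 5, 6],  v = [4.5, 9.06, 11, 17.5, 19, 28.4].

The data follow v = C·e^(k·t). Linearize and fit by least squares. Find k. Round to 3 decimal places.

k = 0.299

Let Y = ln v. Fitting Y = k·t + ln C by least squares:
Σt = 20.0000, Σ(t)² = 90.0000, Σln v = 15.2589, Σt·ln v = 57.8508.
Equations: 90.0000·k + 20.0000·ln C = 57.8508;  20.0000·k + 6·ln C = 15.2589.
Slope k = (n·Σt·ln v − Σt·Σln v)/(n·Σ(t)² − (Σt)²) = (6·57.8508 − 20.0000·15.2589)/140.0000 = 0.29948; ln C = (Σln v − k·Σt)/n = 1.54488.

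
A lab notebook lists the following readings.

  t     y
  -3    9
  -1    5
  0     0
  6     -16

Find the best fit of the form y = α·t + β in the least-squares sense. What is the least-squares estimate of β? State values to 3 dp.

β = 0.911

Sums needed: Σt·t = 46, Σt = 2, Σ1 = 4.
Right-hand side: Σt·y = -128, Σy = -2.
So AᵀA·[α, β]ᵀ = Aᵀy: [[46, 2]; [2, 4]]·[α, β]ᵀ = [-128, -2]ᵀ.
Eliminating β: 4·(row 1) − 2·(row 2) gives 180·α = 4·(-128) − 2·(-2) = -508, so α = -127/45.
Then β = ((-2) − 2·(-127/45))/4 = 41/45.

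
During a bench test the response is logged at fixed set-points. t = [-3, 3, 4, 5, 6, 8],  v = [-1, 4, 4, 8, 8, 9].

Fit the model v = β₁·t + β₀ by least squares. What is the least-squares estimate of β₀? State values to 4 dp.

Entries of MᵀM: Σt·t = 159, Σt = 23, Σ1 = 6.
And Σt·v = 191, Σv = 32.
Δ = 159·6 − 23² = 425.
β₁ = (191·6 − 23·32)/425 = 82/85; β₀ = (159·32 − 23·191)/425 = 139/85.

β₀ = 1.6353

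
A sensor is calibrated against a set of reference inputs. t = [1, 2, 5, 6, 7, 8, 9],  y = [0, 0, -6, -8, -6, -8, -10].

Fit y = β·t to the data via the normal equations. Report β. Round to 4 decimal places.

Forming AᵀA = [[260]] and Aᵀy = [-274]ᵀ gives AᵀA·[β]ᵀ = Aᵀy.
Hence β = -274 / 260 ≈ -1.05385.

β = -1.0538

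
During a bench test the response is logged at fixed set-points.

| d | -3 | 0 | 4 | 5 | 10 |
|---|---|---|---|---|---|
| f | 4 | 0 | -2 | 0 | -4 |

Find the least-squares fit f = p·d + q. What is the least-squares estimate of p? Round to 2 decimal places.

With design matrix M, MᵀM = [[150, 16]; [16, 5]] and Mᵀf = [-60, -2]ᵀ.
Δ = 150·5 − 16² = 494.
p = ((-60)·5 − 16·(-2))/494 = -134/247; q = (150·(-2) − 16·(-60))/494 = 330/247.

p = -0.54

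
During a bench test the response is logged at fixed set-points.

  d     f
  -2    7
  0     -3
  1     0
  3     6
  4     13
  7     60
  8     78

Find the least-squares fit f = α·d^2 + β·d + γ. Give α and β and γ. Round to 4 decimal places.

The normal system AᵀA·[α, β, γ]ᵀ = Aᵀf is [[6851, 939, 143]; [939, 143, 21]; [143, 21, 7]]·[α, β, γ]ᵀ = [8222, 1100, 161]ᵀ.
Solving the 3×3 system (Gaussian elimination) gives α = 5089/3454, β = -29017/17270, γ = -17772/8635.

α = 1.4734, β = -1.6802, γ = -2.0581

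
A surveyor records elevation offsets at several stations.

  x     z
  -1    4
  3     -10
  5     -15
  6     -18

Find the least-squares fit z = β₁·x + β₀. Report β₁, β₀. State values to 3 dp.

Sums needed: Σx·x = 71, Σx = 13, Σ1 = 4.
Moment sums: Σx·z = -217, Σz = -39.
Normal equations: [[71, 13]; [13, 4]]·[β₁, β₀]ᵀ = [-217, -39]ᵀ.
det = 71·4 − 13² = 115.
β₁ = ((-217)·4 − 13·(-39))/115 = -361/115; β₀ = (71·(-39) − 13·(-217))/115 = 52/115.

β₁ = -3.139, β₀ = 0.452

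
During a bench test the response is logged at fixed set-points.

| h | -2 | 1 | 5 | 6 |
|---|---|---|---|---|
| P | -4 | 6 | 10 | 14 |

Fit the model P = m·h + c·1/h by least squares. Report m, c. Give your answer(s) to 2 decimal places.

Sums needed: Σh·h = 66, Σh·1/h = 4, Σ1/h·1/h = 593/450.
For MᵀP: Σh·P = 148, Σ1/h·P = 37/3.
det = 66·(593/450) − 4² = 5323/75.
m = (148·(593/450) − 4·(37/3))/(5323/75) = 32782/15969; c = (66·(37/3) − 4·148)/(5323/75) = 16650/5323.

m = 2.05, c = 3.13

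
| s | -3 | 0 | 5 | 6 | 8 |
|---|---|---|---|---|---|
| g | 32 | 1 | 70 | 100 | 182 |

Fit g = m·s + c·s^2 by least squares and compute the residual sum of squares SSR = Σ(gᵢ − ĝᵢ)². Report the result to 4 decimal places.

SSR = 3.6172

From the data, Σs·s = 134, Σs·s^2 = 826, Σs^2·s^2 = 6098.
For Mᵀg: Σs·g = 2310, Σs^2·g = 17286.
MᵀM·[m, c]ᵀ = Mᵀg becomes [[134, 826]; [826, 6098]]·[m, c]ᵀ = [2310, 17286]ᵀ.
det = 134·6098 − 826² = 134856.
m = (2310·6098 − 826·17286)/134856 = -7994/5619; c = (134·17286 − 826·2310)/134856 = 17011/5619.
Residuals: 909/1873, 1, 2675/1873, -844/1873, -698/1873; SSR = 6775/1873.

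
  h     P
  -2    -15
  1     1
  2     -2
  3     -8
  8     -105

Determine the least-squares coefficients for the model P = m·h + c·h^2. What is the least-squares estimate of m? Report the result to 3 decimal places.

m = 3.359

Setting ∂/∂m … = 0 gives: 82·m + 540·c = -837;  540·m + 4210·c = -6859.
det = 82·4210 − 540² = 53620.
m = ((-837)·4210 − 540·(-6859))/53620 = 18009/5362; c = (82·(-6859) − 540·(-837))/53620 = -55229/26810.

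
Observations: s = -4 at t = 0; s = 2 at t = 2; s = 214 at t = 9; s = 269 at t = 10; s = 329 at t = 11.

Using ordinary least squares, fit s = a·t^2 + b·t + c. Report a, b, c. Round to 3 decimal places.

a = 3.027, b = -2.998, c = -4.045

Forming AᵀA = [[31218, 3068, 306]; [3068, 306, 32]; [306, 32, 5]] and Aᵀs = [84051, 8239, 810]ᵀ gives AᵀA·[a, b, c]ᵀ = Aᵀs.
Inverting the 3×3 Gram matrix, [a, b, c]ᵀ = [248617/82142, -246261/82142, -166143/41071]ᵀ.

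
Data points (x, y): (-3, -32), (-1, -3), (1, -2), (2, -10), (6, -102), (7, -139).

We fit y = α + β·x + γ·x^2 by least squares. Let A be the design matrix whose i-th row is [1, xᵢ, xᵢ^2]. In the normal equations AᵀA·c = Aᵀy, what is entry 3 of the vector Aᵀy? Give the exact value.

Entry 3 ↔ basis x^2, so (Aᵀy)_{3} = Σᵢ (x^2)·yᵢ = (9)·(-32) + (1)·(-3) + (1)·(-2) + (4)·(-10) + (36)·(-102) + (49)·(-139) = -10816.

-10816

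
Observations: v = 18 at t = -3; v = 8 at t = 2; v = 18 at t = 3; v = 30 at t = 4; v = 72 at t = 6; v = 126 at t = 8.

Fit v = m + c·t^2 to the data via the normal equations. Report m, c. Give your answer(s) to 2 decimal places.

m = -0.08, c = 1.97

Compute the Gram sums: Σ1 = 6, Σt^2 = 138, Σt^2·t^2 = 5826.
For Xᵀv: Σv = 272, Σt^2·v = 11492.
XᵀX·[m, c]ᵀ = Xᵀv becomes [[6, 138]; [138, 5826]]·[m, c]ᵀ = [272, 11492]ᵀ.
Determinant 6·5826 − 138² = 15912.
m = (272·5826 − 138·11492)/15912 = -1/13; c = (6·11492 − 138·272)/15912 = 77/39.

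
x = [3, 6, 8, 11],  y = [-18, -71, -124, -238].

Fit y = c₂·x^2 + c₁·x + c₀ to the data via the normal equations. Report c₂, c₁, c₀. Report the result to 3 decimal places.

c₂ = -2.033, c₁ = 1.025, c₀ = -3.012

The normal equations are: 20114·c₂ + 2086·c₁ + 230·c₀ = -39452;  2086·c₂ + 230·c₁ + 28·c₀ = -4090;  230·c₂ + 28·c₁ + 4·c₀ = -451.
(Σx^2·x^2 = 20114, Σx^2·x = 2086, Σx^2 = 230, Σx·x = 230, Σx = 28, Σ1 = 4, Σx^2·y = -39452, Σx·y = -4090, Σy = -451.)
Row-reducing yields c₂ = -61/30, c₁ = 523/510, c₀ = -256/85.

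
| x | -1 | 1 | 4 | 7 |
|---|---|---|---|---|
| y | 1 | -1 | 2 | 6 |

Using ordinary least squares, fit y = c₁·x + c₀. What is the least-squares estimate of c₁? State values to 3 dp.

c₁ = 0.707

With design matrix A, AᵀA = [[67, 11]; [11, 4]] and Aᵀy = [48, 8]ᵀ.
Eliminating c₀: 4·(row 1) − 11·(row 2) gives 147·c₁ = 4·48 − 11·8 = 104, so c₁ = 104/147.
Then c₀ = (8 − 11·(104/147))/4 = 8/147.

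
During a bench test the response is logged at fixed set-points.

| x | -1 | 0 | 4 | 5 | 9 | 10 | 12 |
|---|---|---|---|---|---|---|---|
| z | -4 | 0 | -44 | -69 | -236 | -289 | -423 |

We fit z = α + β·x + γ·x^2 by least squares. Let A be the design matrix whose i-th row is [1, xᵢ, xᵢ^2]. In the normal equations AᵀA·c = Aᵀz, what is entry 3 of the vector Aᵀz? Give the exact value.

Entry 3 ↔ basis x^2, so (Aᵀz)_{3} = Σᵢ (x^2)·zᵢ = (1)·(-4) + (0)·(0) + (16)·(-44) + (25)·(-69) + (81)·(-236) + (100)·(-289) + (144)·(-423) = -111361.

-111361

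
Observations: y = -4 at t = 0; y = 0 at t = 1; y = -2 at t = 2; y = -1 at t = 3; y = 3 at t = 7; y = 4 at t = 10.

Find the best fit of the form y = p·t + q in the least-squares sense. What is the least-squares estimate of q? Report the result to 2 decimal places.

Forming MᵀM = [[163, 23]; [23, 6]] and Mᵀy = [54, 0]ᵀ gives MᵀM·[p, q]ᵀ = Mᵀy.
Eliminating q: 6·(row 1) − 23·(row 2) gives 449·p = 6·54 − 23·0 = 324, so p = 324/449.
Then q = (0 − 23·(324/449))/6 = -1242/449.

q = -2.77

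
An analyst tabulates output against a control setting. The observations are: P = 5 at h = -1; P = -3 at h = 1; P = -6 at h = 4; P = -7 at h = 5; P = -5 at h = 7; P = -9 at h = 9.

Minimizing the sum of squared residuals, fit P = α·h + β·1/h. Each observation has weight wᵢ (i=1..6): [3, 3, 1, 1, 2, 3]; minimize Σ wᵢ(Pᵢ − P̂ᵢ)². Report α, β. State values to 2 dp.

Entries of MᵀWM: Σwᵢ·h·h = 388, Σwᵢ·h·1/h = 13, Σwᵢ·1/h·1/h = 3270643/529200.
Moment sums: Σwᵢ·h·P = -396, Σwᵢ·1/h·P = -2193/70.
det = 388·(3270643/529200) − 13² = 294893671/132300.
α = ((-396)·(3270643/529200) − 13·(-2193/70))/(294893671/132300) = -269911647/294893671; β = (388·(-2193/70) − 13·(-396))/(294893671/132300) = -927090360/294893671.

α = -0.92, β = -3.14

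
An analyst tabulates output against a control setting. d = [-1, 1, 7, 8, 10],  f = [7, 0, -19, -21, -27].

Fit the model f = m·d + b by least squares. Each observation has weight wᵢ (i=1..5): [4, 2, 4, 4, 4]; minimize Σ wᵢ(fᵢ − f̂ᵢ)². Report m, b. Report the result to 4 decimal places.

m = -3.0986, b = 3.5370

With design matrix X, XᵀWX = [[858, 98]; [98, 18]] and XᵀWf = [-2312, -240]ᵀ.
Determinant 858·18 − 98² = 5840.
m = ((-2312)·18 − 98·(-240))/5840 = -1131/365; b = (858·(-240) − 98·(-2312))/5840 = 1291/365.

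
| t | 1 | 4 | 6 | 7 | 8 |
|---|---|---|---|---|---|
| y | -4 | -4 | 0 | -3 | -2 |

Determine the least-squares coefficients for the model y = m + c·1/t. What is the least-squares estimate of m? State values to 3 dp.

MᵀM·[m, c]ᵀ = Mᵀy reads: 5·m + (283/168)·c = -13;  (283/168)·m + (31789/28224)·c = -159/28.
Eliminating c: (31789/28224)·(row 1) − (283/168)·(row 2) gives (9857/3528)·m = (31789/28224)·(-13) − (283/168)·(-159/28) = -143275/28224, so m = -143275/78856.
Then c = ((-159/28) − (283/168)·(-143275/78856))/(31789/28224) = -22911/9857.

m = -1.817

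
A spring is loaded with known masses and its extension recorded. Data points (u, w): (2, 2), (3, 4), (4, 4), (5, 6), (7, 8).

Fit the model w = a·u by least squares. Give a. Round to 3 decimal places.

From the data, Σu·u = 103.
And Σu·w = 118.
a = 118/103 = 1.14563.

a = 1.146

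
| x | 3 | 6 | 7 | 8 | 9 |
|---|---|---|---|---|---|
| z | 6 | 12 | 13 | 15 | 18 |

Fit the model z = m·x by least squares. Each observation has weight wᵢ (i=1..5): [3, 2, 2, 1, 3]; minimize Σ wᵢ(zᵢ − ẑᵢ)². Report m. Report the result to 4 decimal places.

MᵀWM·[m]ᵀ = MᵀWz reads: 504·m = 986.
(Σwᵢ·x·x = 504, Σwᵢ·x·z = 986.)
Hence m = 986 / 504 ≈ 1.95635.

m = 1.9563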